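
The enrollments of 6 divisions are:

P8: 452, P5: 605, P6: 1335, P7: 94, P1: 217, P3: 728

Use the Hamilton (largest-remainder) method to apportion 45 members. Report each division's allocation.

Total 3431; standard divisor 3431/45 ≈ 76.244.
Standard quotas: P8 5.928, P5 7.935, P6 17.509, P7 1.233, P1 2.846, P3 9.548.
Lower quotas: P8 5, P5 7, P6 17, P7 1, P1 2, P3 9 (sum 41, leaving 4 seats).
Remainders in descending order: P5 0.935, P8 0.928, P1 0.846, P3 0.548, P6 0.509, P7 0.233.
Largest remainders: P5, P8, P1, P3 receive the extra seats.

P8 6; P5 8; P6 17; P7 1; P1 3; P3 10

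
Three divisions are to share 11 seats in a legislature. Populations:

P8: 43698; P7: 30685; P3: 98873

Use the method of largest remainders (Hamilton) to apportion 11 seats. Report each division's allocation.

P8: 3, P7: 2, P3: 6

Standard divisor: 173256 ÷ 11 ≈ 15750.545.
Standard quotas: P8 2.7744, P7 1.9482, P3 6.2774.
Lower quotas: P8 2, P7 1, P3 6 (sum 9, leaving 2 seats).
Remainders in descending order: P7 0.9482, P8 0.7744, P3 0.2774.
Largest remainders: P7, P8 receive the extra seats.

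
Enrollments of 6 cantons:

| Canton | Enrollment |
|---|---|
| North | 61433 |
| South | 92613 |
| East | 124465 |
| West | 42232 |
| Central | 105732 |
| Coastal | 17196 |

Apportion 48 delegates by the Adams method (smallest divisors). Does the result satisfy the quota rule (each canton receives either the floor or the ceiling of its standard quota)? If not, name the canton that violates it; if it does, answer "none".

none

Standard quotas: North 6.646, South 10.020, East 13.466, West 4.569, Central 11.439, Coastal 1.860.
Adams allocation: North 7, South 10, East 13, West 5, Central 11, Coastal 2.
Every allocation lies between the lower and upper quota.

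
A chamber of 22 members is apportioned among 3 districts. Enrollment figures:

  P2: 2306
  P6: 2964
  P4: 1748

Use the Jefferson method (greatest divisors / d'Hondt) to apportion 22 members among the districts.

Standard divisor 7018/22 ≈ 319; standard quotas: P2 7.229, P6 9.292, P4 5.480.
Rounding down gives 7, 9, 5 = 21 seats, so the divisor must be adjusted.
With modified divisor 294: modified quotas P2 7.844, P6 10.082, P4 5.946.
Rounding down: P2 7, P6 10, P4 5 (total 22).

P2=7, P6=10, P4=5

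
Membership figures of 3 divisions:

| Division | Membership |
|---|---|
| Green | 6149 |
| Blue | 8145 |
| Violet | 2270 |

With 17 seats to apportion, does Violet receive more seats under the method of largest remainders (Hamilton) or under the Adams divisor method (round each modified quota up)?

Adams

Hamilton: Green 6, Blue 9, Violet 2.
Adams: Green 6, Blue 8, Violet 3.
Violet gets 2 under Hamilton and 3 under Adams.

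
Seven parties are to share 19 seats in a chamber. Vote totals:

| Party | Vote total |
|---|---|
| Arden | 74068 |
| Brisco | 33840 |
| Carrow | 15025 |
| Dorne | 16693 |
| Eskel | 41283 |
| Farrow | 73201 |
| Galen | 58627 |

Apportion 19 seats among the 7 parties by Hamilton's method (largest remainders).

Total 312737; standard divisor 312737/19 ≈ 16459.842.
Standard quotas: Arden 4.4999, Brisco 2.0559, Carrow 0.9128, Dorne 1.0142, Eskel 2.5081, Farrow 4.4472, Galen 3.5618.
Lower quotas: Arden 4, Brisco 2, Carrow 0, Dorne 1, Eskel 2, Farrow 4, Galen 3 (sum 16, leaving 3 seats).
Remainders in descending order: Carrow 0.9128, Galen 0.5618, Eskel 0.5081, Arden 0.4999, Farrow 0.4472, Brisco 0.0559, Dorne 0.0142.
Largest remainders: Carrow, Galen, Eskel receive the extra seats.

Arden=4, Brisco=2, Carrow=1, Dorne=1, Eskel=3, Farrow=4, Galen=4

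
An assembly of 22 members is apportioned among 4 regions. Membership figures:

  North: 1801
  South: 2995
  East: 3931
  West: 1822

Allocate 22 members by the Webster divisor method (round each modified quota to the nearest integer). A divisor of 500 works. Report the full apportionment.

North=4, South=6, East=8, West=4

With modified divisor 500: modified quotas North 3.602, South 5.990, East 7.862, West 3.644.
Rounding to the nearest integer: North 4, South 6, East 8, West 4 (total 22).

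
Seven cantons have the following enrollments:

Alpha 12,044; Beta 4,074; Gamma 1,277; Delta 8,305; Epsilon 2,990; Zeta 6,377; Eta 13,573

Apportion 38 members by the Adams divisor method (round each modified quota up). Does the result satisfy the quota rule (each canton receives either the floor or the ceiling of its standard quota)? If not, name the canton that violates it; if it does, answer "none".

Standard quotas: Alpha 9.409, Beta 3.183, Gamma 0.998, Delta 6.488, Epsilon 2.336, Zeta 4.982, Eta 10.604.
Adams allocation: Alpha 9, Beta 3, Gamma 1, Delta 7, Epsilon 3, Zeta 5, Eta 10.
Every allocation lies between the lower and upper quota.

none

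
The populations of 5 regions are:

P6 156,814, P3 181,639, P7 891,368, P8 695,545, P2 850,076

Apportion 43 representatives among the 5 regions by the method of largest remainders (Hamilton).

P6 2, P3 3, P7 14, P8 11, P2 13

Standard divisor: 2775442 ÷ 43 ≈ 64545.163.
Standard quotas: P6 2.4295, P3 2.8141, P7 13.8100, P8 10.7761, P2 13.1703.
Lower quotas: P6 2, P3 2, P7 13, P8 10, P2 13 (sum 40, leaving 3 seats).
Remainders in descending order: P3 0.8141, P7 0.8100, P8 0.7761, P6 0.4295, P2 0.1703.
The surplus seats go to P3, P7, P8.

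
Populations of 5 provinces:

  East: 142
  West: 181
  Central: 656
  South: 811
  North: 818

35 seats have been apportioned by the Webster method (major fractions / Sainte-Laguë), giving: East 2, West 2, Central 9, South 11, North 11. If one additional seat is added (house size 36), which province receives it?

Priority for the next seat is population ÷ (current seats + 0.5).
Priorities: East 56.800, West 72.400, Central 69.053, South 70.522, North 71.130.
Highest priority: West.

West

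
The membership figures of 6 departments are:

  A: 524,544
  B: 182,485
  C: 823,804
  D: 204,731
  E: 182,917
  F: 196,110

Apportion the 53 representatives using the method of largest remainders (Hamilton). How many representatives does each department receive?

The standard divisor is 2114591/53 ≈ 39897.943.
Standard quotas: A 13.1471, B 4.5738, C 20.6478, D 5.1314, E 4.5846, F 4.9153.
Lower quotas: A 13, B 4, C 20, D 5, E 4, F 4 (sum 50, leaving 3 seats).
Remainders in descending order: F 0.9153, C 0.6478, E 0.5846, B 0.5738, A 0.1471, D 0.1314.
Largest remainders: F, C, E receive the extra seats.

A 13, B 4, C 21, D 5, E 5, F 5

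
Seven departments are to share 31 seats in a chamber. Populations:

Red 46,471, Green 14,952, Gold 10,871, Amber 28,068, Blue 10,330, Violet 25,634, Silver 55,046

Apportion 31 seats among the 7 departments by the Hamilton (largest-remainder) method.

Total 191372; standard divisor 191372/31 ≈ 6173.29.
Standard quotas: Red 7.5278, Green 2.4220, Gold 1.7610, Amber 4.5467, Blue 1.6733, Violet 4.1524, Silver 8.9168.
Lower quotas: Red 7, Green 2, Gold 1, Amber 4, Blue 1, Violet 4, Silver 8 (sum 27, leaving 4 seats).
Remainders in descending order: Silver 0.9168, Gold 0.7610, Blue 0.6733, Amber 0.5467, Red 0.5278, Green 0.4220, Violet 0.1524.
Largest remainders: Silver, Gold, Blue, Amber receive the extra seats.

Red 7, Green 2, Gold 2, Amber 5, Blue 2, Violet 4, Silver 9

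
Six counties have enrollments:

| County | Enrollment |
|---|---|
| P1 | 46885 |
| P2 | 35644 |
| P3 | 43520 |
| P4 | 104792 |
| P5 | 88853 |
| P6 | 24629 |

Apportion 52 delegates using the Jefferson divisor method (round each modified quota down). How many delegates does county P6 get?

3

Standard divisor 344323/52 ≈ 6621.596; standard quotas: P1 7.081, P2 5.383, P3 6.572, P4 15.826, P5 13.419, P6 3.719.
Rounding down gives 7, 5, 6, 15, 13, 3 = 49 seats, so the divisor must be adjusted.
With modified divisor 6190: modified quotas P1 7.574, P2 5.758, P3 7.031, P4 16.929, P5 14.354, P6 3.979.
Rounding down: P1 7, P2 5, P3 7, P4 16, P5 14, P6 3 (total 52).
P6 receives 3.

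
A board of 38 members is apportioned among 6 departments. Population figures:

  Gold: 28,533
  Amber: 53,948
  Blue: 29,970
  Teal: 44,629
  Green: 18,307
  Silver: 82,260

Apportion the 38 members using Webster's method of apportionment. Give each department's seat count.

Gold=4, Amber=8, Blue=4, Teal=7, Green=3, Silver=12

Standard divisor 257647/38 ≈ 6780.184; standard quotas: Gold 4.208, Amber 7.957, Blue 4.420, Teal 6.582, Green 2.700, Silver 12.132.
Rounding to the nearest integer gives Gold 4, Amber 8, Blue 4, Teal 7, Green 3, Silver 12 — total 38, matching the house size, so no adjustment is needed.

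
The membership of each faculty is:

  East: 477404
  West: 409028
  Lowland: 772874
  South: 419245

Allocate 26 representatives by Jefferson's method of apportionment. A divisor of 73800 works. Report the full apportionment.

With modified divisor 73800: modified quotas East 6.469, West 5.542, Lowland 10.473, South 5.681.
Rounding down: East 6, West 5, Lowland 10, South 5 (total 26).

East=6, West=5, Lowland=10, South=5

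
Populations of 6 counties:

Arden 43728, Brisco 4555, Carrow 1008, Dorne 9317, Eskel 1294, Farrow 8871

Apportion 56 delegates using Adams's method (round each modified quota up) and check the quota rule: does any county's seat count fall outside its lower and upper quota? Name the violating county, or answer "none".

Arden

Standard quotas: Arden 35.607, Brisco 3.709, Carrow 0.821, Dorne 7.587, Eskel 1.054, Farrow 7.223.
Adams allocation: Arden 34, Brisco 4, Carrow 1, Dorne 8, Eskel 2, Farrow 7.
Arden has quota 35.607 (lower 35, upper 36) but receives 34 — outside the quota interval.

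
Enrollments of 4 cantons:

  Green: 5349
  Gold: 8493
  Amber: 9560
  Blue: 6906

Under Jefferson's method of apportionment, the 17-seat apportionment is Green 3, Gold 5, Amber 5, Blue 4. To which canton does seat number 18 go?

Priority for the next seat is population ÷ (current seats + 1).
Priorities: Green 1337.250, Gold 1415.500, Amber 1593.333, Blue 1381.200.
Highest priority: Amber.

Amber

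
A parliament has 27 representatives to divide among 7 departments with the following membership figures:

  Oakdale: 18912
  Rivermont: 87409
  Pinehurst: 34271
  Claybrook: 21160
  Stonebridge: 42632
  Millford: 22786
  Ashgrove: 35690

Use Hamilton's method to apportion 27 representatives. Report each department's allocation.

Standard divisor: 262860 ÷ 27 ≈ 9735.556.
Standard quotas: Oakdale 1.9426, Rivermont 8.9783, Pinehurst 3.5202, Claybrook 2.1735, Stonebridge 4.3790, Millford 2.3405, Ashgrove 3.6659.
Lower quotas: Oakdale 1, Rivermont 8, Pinehurst 3, Claybrook 2, Stonebridge 4, Millford 2, Ashgrove 3 (sum 23, leaving 4 seats).
Remainders in descending order: Rivermont 0.9783, Oakdale 0.9426, Ashgrove 0.6659, Pinehurst 0.5202, Stonebridge 0.3790, Millford 0.3405, Claybrook 0.1735.
Largest remainders: Rivermont, Oakdale, Ashgrove, Pinehurst receive the extra seats.

Oakdale: 2, Rivermont: 9, Pinehurst: 4, Claybrook: 2, Stonebridge: 4, Millford: 2, Ashgrove: 4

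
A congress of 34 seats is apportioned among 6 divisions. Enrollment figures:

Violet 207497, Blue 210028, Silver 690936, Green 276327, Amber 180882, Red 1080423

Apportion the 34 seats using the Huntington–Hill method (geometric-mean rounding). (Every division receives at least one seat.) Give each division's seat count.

With divisor 79928: modified quotas Violet 2.596, Blue 2.628, Silver 8.644, Green 3.457, Amber 2.263, Red 13.517.
Geometric-mean thresholds: Violet √(2·3)=2.449, Blue √(2·3)=2.449, Silver √(8·9)=8.485, Green √(3·4)=3.464, Amber √(2·3)=2.449, Red √(13·14)=13.491.
Each quota rounded against its threshold gives Violet 3, Blue 3, Silver 9, Green 3, Amber 2, Red 14 (total 34).

Violet 3, Blue 3, Silver 9, Green 3, Amber 2, Red 14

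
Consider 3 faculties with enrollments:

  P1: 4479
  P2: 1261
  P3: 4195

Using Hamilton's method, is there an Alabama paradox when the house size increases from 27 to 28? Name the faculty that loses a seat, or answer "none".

At 27 seats: P1 12, P2 4, P3 11.
At 28 seats: P1 13, P2 3, P3 12.
P2 drops from 4 to 3.

P2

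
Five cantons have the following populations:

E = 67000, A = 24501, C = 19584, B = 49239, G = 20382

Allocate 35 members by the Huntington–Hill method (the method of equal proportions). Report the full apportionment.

E 13, A 5, C 4, B 9, G 4

With divisor 5277: modified quotas E 12.697, A 4.643, C 3.711, B 9.331, G 3.862.
Geometric-mean thresholds: E √(12·13)=12.490, A √(4·5)=4.472, C √(3·4)=3.464, B √(9·10)=9.487, G √(3·4)=3.464.
Each quota rounded against its threshold gives E 13, A 5, C 4, B 9, G 4 (total 35).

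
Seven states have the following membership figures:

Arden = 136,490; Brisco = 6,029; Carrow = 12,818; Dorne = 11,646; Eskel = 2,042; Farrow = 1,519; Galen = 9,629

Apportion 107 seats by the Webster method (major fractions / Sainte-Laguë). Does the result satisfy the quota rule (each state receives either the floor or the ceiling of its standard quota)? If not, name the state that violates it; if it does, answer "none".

Standard quotas: Arden 81.058, Brisco 3.580, Carrow 7.612, Dorne 6.916, Eskel 1.213, Farrow 0.902, Galen 5.718.
Webster allocation: Arden 80, Brisco 4, Carrow 8, Dorne 7, Eskel 1, Farrow 1, Galen 6.
Arden has quota 81.058 (lower 81, upper 82) but receives 80 — outside the quota interval.

Arden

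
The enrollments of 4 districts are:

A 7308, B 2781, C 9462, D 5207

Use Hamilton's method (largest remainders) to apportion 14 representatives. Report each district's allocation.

Total 24758; standard divisor 24758/14 ≈ 1768.429.
Standard quotas: A 4.1325, B 1.5726, C 5.3505, D 2.9444.
Lower quotas: A 4, B 1, C 5, D 2 (sum 12, leaving 2 seats).
Remainders in descending order: D 0.9444, B 0.5726, C 0.3505, A 0.1325.
The surplus seats go to D, B.

A=4, B=2, C=5, D=3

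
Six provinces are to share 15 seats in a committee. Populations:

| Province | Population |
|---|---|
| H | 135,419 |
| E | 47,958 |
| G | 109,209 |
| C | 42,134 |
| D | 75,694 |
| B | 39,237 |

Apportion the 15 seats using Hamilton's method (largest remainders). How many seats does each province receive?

The standard divisor is 449651/15 ≈ 29976.733.
Standard quotas: H 4.5175, E 1.5998, G 3.6431, C 1.4056, D 2.5251, B 1.3089.
Lower quotas: H 4, E 1, G 3, C 1, D 2, B 1 (sum 12, leaving 3 seats).
Remainders in descending order: G 0.6431, E 0.5998, D 0.5251, H 0.5175, C 0.4056, B 0.3089.
The surplus seats go to G, E, D.

H 4, E 2, G 4, C 1, D 3, B 1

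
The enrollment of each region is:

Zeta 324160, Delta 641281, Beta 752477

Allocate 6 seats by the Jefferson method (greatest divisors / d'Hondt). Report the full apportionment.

Standard divisor 1717918/6 ≈ 286319.667; standard quotas: Zeta 1.132, Delta 2.240, Beta 2.628.
Rounding down gives 1, 2, 2 = 5 seats, so the divisor must be adjusted.
With modified divisor 232300: modified quotas Zeta 1.395, Delta 2.761, Beta 3.239.
Rounding down: Zeta 1, Delta 2, Beta 3 (total 6).

Zeta 1, Delta 2, Beta 3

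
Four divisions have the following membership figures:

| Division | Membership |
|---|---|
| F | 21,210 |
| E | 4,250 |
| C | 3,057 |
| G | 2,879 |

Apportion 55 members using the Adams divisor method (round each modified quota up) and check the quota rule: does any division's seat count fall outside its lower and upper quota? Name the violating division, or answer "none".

Standard quotas: F 37.156, E 7.445, C 5.355, G 5.043.
Adams allocation: F 36, E 8, C 6, G 5.
F has quota 37.156 (lower 37, upper 38) but receives 36 — outside the quota interval.

F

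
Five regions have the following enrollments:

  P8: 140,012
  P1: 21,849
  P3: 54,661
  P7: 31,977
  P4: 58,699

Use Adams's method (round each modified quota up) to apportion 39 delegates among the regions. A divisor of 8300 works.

P8 17, P1 3, P3 7, P7 4, P4 8

With modified divisor 8300: modified quotas P8 16.869, P1 2.632, P3 6.586, P7 3.853, P4 7.072.
Rounding up: P8 17, P1 3, P3 7, P7 4, P4 8 (total 39).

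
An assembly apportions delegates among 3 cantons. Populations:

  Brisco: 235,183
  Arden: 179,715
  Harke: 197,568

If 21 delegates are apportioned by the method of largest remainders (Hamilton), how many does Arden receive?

Standard divisor: 612466 ÷ 21 ≈ 29165.048.
Standard quotas: Brisco 8.0639, Arden 6.1620, Harke 6.7741.
Lower quotas: Brisco 8, Arden 6, Harke 6 (sum 20, leaving 1 seat).
Remainders in descending order: Harke 0.7741, Arden 0.1620, Brisco 0.0639.
The surplus seat goes to Harke.
Arden receives 6.

6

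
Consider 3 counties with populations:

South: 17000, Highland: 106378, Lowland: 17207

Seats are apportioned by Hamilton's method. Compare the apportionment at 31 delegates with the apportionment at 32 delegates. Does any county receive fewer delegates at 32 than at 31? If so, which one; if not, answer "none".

none

At 31 seats: South 4, Highland 23, Lowland 4.
At 32 seats: South 4, Highland 24, Lowland 4.
No county's allocation decreased.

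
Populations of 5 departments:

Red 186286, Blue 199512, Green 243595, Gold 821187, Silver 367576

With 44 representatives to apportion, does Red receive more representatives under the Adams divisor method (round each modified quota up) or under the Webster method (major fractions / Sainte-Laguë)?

Adams

Adams: Red 5, Blue 5, Green 6, Gold 19, Silver 9.
Webster: Red 4, Blue 5, Green 6, Gold 20, Silver 9.
Red gets 5 under Adams and 4 under Webster.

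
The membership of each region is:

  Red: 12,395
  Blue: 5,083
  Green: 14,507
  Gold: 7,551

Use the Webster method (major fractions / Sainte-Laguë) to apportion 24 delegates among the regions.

Red 7; Blue 3; Green 9; Gold 5

Standard divisor 39536/24 ≈ 1647.333; standard quotas: Red 7.524, Blue 3.086, Green 8.806, Gold 4.584.
Rounding to the nearest integer gives 8, 3, 9, 5 = 25 seats, so the divisor must be adjusted.
With modified divisor 1670: modified quotas Red 7.422, Blue 3.044, Green 8.687, Gold 4.522.
Rounding to the nearest integer: Red 7, Blue 3, Green 9, Gold 5 (total 24).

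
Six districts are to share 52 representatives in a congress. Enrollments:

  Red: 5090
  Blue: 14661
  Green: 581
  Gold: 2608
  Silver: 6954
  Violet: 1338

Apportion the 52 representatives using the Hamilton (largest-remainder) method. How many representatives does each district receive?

Total 31232; standard divisor 31232/52 ≈ 600.615.
Standard quotas: Red 8.4746, Blue 24.4100, Green 0.9673, Gold 4.3422, Silver 11.5781, Violet 2.2277.
Lower quotas: Red 8, Blue 24, Green 0, Gold 4, Silver 11, Violet 2 (sum 49, leaving 3 seats).
Remainders in descending order: Green 0.9673, Silver 0.5781, Red 0.4746, Blue 0.4100, Gold 0.3422, Violet 0.2277.
The surplus seats go to Green, Silver, Red.

Red 9, Blue 24, Green 1, Gold 4, Silver 12, Violet 2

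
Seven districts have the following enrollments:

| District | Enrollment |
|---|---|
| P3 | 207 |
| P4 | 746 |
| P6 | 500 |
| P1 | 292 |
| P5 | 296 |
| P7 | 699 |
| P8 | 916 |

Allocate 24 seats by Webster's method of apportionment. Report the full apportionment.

Standard divisor 3656/24 ≈ 152.333; standard quotas: P3 1.359, P4 4.897, P6 3.282, P1 1.917, P5 1.943, P7 4.589, P8 6.013.
Rounding to the nearest integer gives P3 1, P4 5, P6 3, P1 2, P5 2, P7 5, P8 6 — total 24, matching the house size, so no adjustment is needed.

P3 1, P4 5, P6 3, P1 2, P5 2, P7 5, P8 6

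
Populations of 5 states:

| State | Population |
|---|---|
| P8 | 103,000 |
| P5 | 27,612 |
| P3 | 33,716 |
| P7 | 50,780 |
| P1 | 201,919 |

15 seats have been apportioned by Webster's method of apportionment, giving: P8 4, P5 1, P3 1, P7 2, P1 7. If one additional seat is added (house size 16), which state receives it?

P1

Priority for the next seat is population ÷ (current seats + 0.5).
Priorities: P8 22888.889, P5 18408.000, P3 22477.333, P7 20312.000, P1 26922.533.
Highest priority: P1.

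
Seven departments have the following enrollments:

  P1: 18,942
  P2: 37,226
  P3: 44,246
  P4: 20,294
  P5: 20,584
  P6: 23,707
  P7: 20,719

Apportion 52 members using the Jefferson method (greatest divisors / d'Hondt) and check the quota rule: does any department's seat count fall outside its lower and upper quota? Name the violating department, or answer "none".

none

Standard quotas: P1 5.304, P2 10.423, P3 12.389, P4 5.682, P5 5.763, P6 6.638, P7 5.801.
Jefferson allocation: P1 5, P2 10, P3 13, P4 5, P5 6, P6 7, P7 6.
Every allocation lies between the lower and upper quota.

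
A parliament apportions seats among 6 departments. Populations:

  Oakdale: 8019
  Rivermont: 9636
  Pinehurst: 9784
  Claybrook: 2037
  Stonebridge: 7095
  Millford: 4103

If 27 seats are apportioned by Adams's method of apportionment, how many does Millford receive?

3

Standard divisor 40674/27 ≈ 1506.444; standard quotas: Oakdale 5.323, Rivermont 6.397, Pinehurst 6.495, Claybrook 1.352, Stonebridge 4.710, Millford 2.724.
Rounding up gives 6, 7, 7, 2, 5, 3 = 30 seats, so the divisor must be adjusted.
With modified divisor 1700: modified quotas Oakdale 4.717, Rivermont 5.668, Pinehurst 5.755, Claybrook 1.198, Stonebridge 4.174, Millford 2.414.
Rounding up: Oakdale 5, Rivermont 6, Pinehurst 6, Claybrook 2, Stonebridge 5, Millford 3 (total 27).
Millford receives 3.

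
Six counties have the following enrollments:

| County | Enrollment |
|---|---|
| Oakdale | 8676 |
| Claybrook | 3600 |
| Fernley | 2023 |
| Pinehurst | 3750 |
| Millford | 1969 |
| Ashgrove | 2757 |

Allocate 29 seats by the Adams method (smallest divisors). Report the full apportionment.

Oakdale 10; Claybrook 4; Fernley 3; Pinehurst 5; Millford 3; Ashgrove 4

Standard divisor 22775/29 ≈ 785.345; standard quotas: Oakdale 11.047, Claybrook 4.584, Fernley 2.576, Pinehurst 4.775, Millford 2.507, Ashgrove 3.511.
Rounding up gives 12, 5, 3, 5, 3, 4 = 32 seats, so the divisor must be adjusted.
With modified divisor 910: modified quotas Oakdale 9.534, Claybrook 3.956, Fernley 2.223, Pinehurst 4.121, Millford 2.164, Ashgrove 3.030.
Rounding up: Oakdale 10, Claybrook 4, Fernley 3, Pinehurst 5, Millford 3, Ashgrove 4 (total 29).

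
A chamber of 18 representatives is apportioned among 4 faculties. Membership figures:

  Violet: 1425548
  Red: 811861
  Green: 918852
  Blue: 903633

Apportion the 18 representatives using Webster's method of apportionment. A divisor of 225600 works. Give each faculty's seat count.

Violet 6; Red 4; Green 4; Blue 4

With modified divisor 225600: modified quotas Violet 6.319, Red 3.599, Green 4.073, Blue 4.005.
Rounding to the nearest integer: Violet 6, Red 4, Green 4, Blue 4 (total 18).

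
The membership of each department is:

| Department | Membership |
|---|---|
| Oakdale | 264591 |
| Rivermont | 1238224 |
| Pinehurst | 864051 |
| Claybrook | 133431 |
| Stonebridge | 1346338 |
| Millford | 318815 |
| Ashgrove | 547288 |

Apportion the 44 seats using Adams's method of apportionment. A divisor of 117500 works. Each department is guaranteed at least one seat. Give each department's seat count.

Oakdale=3, Rivermont=11, Pinehurst=8, Claybrook=2, Stonebridge=12, Millford=3, Ashgrove=5

With modified divisor 117500: modified quotas Oakdale 2.252, Rivermont 10.538, Pinehurst 7.354, Claybrook 1.136, Stonebridge 11.458, Millford 2.713, Ashgrove 4.658.
Rounding up: Oakdale 3, Rivermont 11, Pinehurst 8, Claybrook 2, Stonebridge 12, Millford 3, Ashgrove 5 (total 44).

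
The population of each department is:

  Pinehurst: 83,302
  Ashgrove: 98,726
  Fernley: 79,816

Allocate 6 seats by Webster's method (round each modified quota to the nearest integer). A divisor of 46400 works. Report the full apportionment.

Pinehurst 2, Ashgrove 2, Fernley 2

With modified divisor 46400: modified quotas Pinehurst 1.795, Ashgrove 2.128, Fernley 1.720.
Rounding to the nearest integer: Pinehurst 2, Ashgrove 2, Fernley 2 (total 6).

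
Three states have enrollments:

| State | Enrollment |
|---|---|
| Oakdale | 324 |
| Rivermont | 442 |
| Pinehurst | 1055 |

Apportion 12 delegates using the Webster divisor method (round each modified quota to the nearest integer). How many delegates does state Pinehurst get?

7

Standard divisor 1821/12 ≈ 151.75; standard quotas: Oakdale 2.135, Rivermont 2.913, Pinehurst 6.952.
Rounding to the nearest integer gives Oakdale 2, Rivermont 3, Pinehurst 7 — total 12, matching the house size, so no adjustment is needed.
Pinehurst receives 7.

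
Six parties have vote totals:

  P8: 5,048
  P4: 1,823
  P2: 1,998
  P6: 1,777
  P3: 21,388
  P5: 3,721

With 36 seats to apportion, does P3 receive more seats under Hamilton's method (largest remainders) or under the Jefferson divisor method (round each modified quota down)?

Hamilton: P8 5, P4 2, P2 2, P6 2, P3 21, P5 4.
Jefferson: P8 5, P4 1, P2 2, P6 1, P3 23, P5 4.
P3 gets 21 under Hamilton and 23 under Jefferson.

Jefferson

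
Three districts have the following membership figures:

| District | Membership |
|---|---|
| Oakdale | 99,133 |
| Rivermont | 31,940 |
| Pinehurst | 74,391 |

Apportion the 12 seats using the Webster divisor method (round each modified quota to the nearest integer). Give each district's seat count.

Oakdale=6; Rivermont=2; Pinehurst=4

Standard divisor 205464/12 ≈ 17122; standard quotas: Oakdale 5.790, Rivermont 1.865, Pinehurst 4.345.
Rounding to the nearest integer gives Oakdale 6, Rivermont 2, Pinehurst 4 — total 12, matching the house size, so no adjustment is needed.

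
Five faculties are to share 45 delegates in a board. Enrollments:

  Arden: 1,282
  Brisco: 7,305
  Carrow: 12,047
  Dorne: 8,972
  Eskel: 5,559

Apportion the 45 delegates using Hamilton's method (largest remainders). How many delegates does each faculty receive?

Total 35165; standard divisor 35165/45 ≈ 781.444.
Standard quotas: Arden 1.6406, Brisco 9.3481, Carrow 15.4163, Dorne 11.4813, Eskel 7.1137.
Lower quotas: Arden 1, Brisco 9, Carrow 15, Dorne 11, Eskel 7 (sum 43, leaving 2 seats).
Remainders in descending order: Arden 0.6406, Dorne 0.4813, Carrow 0.4163, Brisco 0.3481, Eskel 0.1137.
The surplus seats go to Arden, Dorne.

Arden 2, Brisco 9, Carrow 15, Dorne 12, Eskel 7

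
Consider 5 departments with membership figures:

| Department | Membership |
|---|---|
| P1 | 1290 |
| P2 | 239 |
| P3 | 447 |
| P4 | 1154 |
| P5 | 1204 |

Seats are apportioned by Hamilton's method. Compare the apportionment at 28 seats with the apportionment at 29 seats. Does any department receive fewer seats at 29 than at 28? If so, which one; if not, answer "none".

At 28 seats: P1 8, P2 2, P3 3, P4 7, P5 8.
At 29 seats: P1 9, P2 1, P3 3, P4 8, P5 8.
P2 drops from 2 to 1.

P2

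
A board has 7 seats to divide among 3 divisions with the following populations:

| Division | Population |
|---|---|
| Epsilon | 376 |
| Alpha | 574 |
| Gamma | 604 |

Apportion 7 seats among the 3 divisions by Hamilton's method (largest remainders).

Total 1554; standard divisor 1554/7 = 222.
Standard quotas: Epsilon 1.694, Alpha 2.586, Gamma 2.721.
Lower quotas: Epsilon 1, Alpha 2, Gamma 2 (sum 5, leaving 2 seats).
Remainders in descending order: Gamma 0.721, Epsilon 0.694, Alpha 0.586.
The surplus seats go to Gamma, Epsilon.

Epsilon 2; Alpha 2; Gamma 3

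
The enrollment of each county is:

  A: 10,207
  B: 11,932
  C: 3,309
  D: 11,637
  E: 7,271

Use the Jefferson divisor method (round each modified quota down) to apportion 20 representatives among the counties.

Standard divisor 44356/20 ≈ 2217.8; standard quotas: A 4.602, B 5.380, C 1.492, D 5.247, E 3.278.
Rounding down gives 4, 5, 1, 5, 3 = 18 seats, so the divisor must be adjusted.
With modified divisor 1960: modified quotas A 5.208, B 6.088, C 1.688, D 5.937, E 3.710.
Rounding down: A 5, B 6, C 1, D 5, E 3 (total 20).

A=5; B=6; C=1; D=5; E=3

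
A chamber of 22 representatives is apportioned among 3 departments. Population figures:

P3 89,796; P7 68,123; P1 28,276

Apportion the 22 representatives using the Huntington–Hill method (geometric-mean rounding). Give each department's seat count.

P3=11; P7=8; P1=3

With divisor 8362: modified quotas P3 10.739, P7 8.147, P1 3.381.
Geometric-mean thresholds: P3 √(10·11)=10.488, P7 √(8·9)=8.485, P1 √(3·4)=3.464.
Each quota rounded against its threshold gives P3 11, P7 8, P1 3 (total 22).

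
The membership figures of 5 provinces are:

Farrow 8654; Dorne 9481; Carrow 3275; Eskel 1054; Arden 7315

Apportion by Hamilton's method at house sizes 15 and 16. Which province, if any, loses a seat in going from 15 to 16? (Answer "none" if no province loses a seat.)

none

At 15 seats: Farrow 4, Dorne 5, Carrow 2, Eskel 0, Arden 4.
At 16 seats: Farrow 5, Dorne 5, Carrow 2, Eskel 0, Arden 4.
No province's allocation decreased.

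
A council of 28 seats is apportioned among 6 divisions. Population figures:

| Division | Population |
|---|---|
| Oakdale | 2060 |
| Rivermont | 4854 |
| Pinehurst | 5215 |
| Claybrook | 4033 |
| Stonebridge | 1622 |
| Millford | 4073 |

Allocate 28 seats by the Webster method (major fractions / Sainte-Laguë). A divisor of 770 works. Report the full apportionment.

Oakdale=3, Rivermont=6, Pinehurst=7, Claybrook=5, Stonebridge=2, Millford=5

With modified divisor 770: modified quotas Oakdale 2.675, Rivermont 6.304, Pinehurst 6.773, Claybrook 5.238, Stonebridge 2.106, Millford 5.290.
Rounding to the nearest integer: Oakdale 3, Rivermont 6, Pinehurst 7, Claybrook 5, Stonebridge 2, Millford 5 (total 28).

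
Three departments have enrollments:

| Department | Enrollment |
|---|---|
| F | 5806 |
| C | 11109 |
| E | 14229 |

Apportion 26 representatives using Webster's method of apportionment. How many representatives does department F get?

Standard divisor 31144/26 ≈ 1197.846; standard quotas: F 4.847, C 9.274, E 11.879.
Rounding to the nearest integer gives F 5, C 9, E 12 — total 26, matching the house size, so no adjustment is needed.
F receives 5.

5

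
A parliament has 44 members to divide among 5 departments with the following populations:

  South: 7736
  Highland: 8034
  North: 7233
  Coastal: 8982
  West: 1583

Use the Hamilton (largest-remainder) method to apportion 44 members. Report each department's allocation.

South 10, Highland 11, North 9, Coastal 12, West 2

Total 33568; standard divisor 33568/44 ≈ 762.909.
Standard quotas: South 10.1401, Highland 10.5307, North 9.4808, Coastal 11.7734, West 2.0750.
Lower quotas: South 10, Highland 10, North 9, Coastal 11, West 2 (sum 42, leaving 2 seats).
Remainders in descending order: Coastal 0.7734, Highland 0.5307, North 0.4808, South 0.1401, West 0.0750.
Largest remainders: Coastal, Highland receive the extra seats.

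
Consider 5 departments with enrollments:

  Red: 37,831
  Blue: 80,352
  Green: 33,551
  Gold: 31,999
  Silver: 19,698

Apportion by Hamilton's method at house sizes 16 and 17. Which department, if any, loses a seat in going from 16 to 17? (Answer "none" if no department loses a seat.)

At 16 seats: Red 3, Blue 6, Green 3, Gold 2, Silver 2.
At 17 seats: Red 3, Blue 7, Green 3, Gold 3, Silver 1.
Silver drops from 2 to 1.

Silver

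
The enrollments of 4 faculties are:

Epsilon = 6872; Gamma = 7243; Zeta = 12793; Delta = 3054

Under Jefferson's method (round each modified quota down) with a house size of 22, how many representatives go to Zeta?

Standard divisor 29962/22 ≈ 1361.909; standard quotas: Epsilon 5.046, Gamma 5.318, Zeta 9.393, Delta 2.242.
Rounding down gives 5, 5, 9, 2 = 21 seats, so the divisor must be adjusted.
With modified divisor 1240: modified quotas Epsilon 5.542, Gamma 5.841, Zeta 10.317, Delta 2.463.
Rounding down: Epsilon 5, Gamma 5, Zeta 10, Delta 2 (total 22).
Zeta receives 10.

10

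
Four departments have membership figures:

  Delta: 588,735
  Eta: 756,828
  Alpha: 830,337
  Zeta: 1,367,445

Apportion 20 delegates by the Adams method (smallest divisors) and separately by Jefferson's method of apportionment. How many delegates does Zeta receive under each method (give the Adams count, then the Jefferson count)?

Adams: Delta 4, Eta 4, Alpha 5, Zeta 7.
Jefferson: Delta 3, Eta 4, Alpha 5, Zeta 8.
Zeta gets 7 under Adams and 8 under Jefferson.

7 and 8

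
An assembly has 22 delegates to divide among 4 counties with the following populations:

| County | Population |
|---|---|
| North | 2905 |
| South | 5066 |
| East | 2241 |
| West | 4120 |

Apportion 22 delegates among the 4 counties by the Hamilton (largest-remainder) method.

Total 14332; standard divisor 14332/22 ≈ 651.455.
Standard quotas: North 4.4593, South 7.7764, East 3.4400, West 6.3243.
Lower quotas: North 4, South 7, East 3, West 6 (sum 20, leaving 2 seats).
Remainders in descending order: South 0.7764, North 0.4593, East 0.4400, West 0.3243.
The surplus seats go to South, North.

North=5, South=8, East=3, West=6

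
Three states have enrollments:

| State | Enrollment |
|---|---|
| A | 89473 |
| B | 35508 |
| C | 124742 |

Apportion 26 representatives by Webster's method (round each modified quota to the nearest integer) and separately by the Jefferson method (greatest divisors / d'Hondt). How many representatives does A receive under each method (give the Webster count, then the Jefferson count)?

9 and 10

Webster: A 9, B 4, C 13.
Jefferson: A 10, B 3, C 13.
A gets 9 under Webster and 10 under Jefferson.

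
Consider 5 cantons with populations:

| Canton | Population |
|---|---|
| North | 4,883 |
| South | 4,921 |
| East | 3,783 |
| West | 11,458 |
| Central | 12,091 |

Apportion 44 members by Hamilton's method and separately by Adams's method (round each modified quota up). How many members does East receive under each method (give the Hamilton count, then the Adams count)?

Hamilton: North 6, South 6, East 4, West 14, Central 14.
Adams: North 6, South 6, East 5, West 13, Central 14.
East gets 4 under Hamilton and 5 under Adams.

4 and 5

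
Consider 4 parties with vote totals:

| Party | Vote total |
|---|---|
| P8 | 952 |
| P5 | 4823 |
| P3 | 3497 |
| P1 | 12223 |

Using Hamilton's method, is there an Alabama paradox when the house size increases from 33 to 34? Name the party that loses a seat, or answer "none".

At 33 seats: P8 2, P5 7, P3 5, P1 19.
At 34 seats: P8 1, P5 8, P3 6, P1 19.
P8 drops from 2 to 1.

P8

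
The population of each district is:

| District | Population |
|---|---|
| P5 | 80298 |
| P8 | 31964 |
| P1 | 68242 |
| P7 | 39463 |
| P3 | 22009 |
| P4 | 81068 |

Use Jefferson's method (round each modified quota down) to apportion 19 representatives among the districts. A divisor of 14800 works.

With modified divisor 14800: modified quotas P5 5.426, P8 2.160, P1 4.611, P7 2.666, P3 1.487, P4 5.478.
Rounding down: P5 5, P8 2, P1 4, P7 2, P3 1, P4 5 (total 19).

P5 5, P8 2, P1 4, P7 2, P3 1, P4 5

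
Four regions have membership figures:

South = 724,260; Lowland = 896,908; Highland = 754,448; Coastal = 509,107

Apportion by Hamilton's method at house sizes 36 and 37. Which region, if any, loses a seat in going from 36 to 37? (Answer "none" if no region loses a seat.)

At 36 seats: South 9, Lowland 11, Highland 10, Coastal 6.
At 37 seats: South 9, Lowland 11, Highland 10, Coastal 7.
No region's allocation decreased.

none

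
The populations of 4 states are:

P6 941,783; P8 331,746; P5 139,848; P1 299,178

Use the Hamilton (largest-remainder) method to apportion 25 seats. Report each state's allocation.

Standard divisor: 1712555 ÷ 25 ≈ 68502.2.
Standard quotas: P6 13.7482, P8 4.8429, P5 2.0415, P1 4.3674.
Lower quotas: P6 13, P8 4, P5 2, P1 4 (sum 23, leaving 2 seats).
Remainders in descending order: P8 0.8429, P6 0.7482, P1 0.3674, P5 0.0415.
Largest remainders: P8, P6 receive the extra seats.

P6 14, P8 5, P5 2, P1 4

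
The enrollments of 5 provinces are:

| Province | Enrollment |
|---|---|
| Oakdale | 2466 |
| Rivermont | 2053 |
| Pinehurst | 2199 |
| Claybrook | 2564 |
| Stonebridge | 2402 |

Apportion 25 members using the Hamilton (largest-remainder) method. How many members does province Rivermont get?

Standard divisor: 11684 ÷ 25 ≈ 467.36.
Standard quotas: Oakdale 5.276, Rivermont 4.393, Pinehurst 4.705, Claybrook 5.486, Stonebridge 5.140.
Lower quotas: Oakdale 5, Rivermont 4, Pinehurst 4, Claybrook 5, Stonebridge 5 (sum 23, leaving 2 seats).
Remainders in descending order: Pinehurst 0.705, Claybrook 0.486, Rivermont 0.393, Oakdale 0.276, Stonebridge 0.140.
The surplus seats go to Pinehurst, Claybrook.
Rivermont receives 4.

4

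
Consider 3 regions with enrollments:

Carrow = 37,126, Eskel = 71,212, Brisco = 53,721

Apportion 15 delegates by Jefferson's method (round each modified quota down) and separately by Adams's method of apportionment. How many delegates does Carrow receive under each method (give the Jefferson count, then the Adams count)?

3 and 4

Jefferson: Carrow 3, Eskel 7, Brisco 5.
Adams: Carrow 4, Eskel 6, Brisco 5.
Carrow gets 3 under Jefferson and 4 under Adams.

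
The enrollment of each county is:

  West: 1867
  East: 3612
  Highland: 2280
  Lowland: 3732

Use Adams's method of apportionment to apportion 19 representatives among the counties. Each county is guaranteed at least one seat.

Standard divisor 11491/19 ≈ 604.789; standard quotas: West 3.087, East 5.972, Highland 3.770, Lowland 6.171.
Rounding up gives 4, 6, 4, 7 = 21 seats, so the divisor must be adjusted.
With modified divisor 700: modified quotas West 2.667, East 5.160, Highland 3.257, Lowland 5.331.
Rounding up: West 3, East 6, Highland 4, Lowland 6 (total 19).

West 3; East 6; Highland 4; Lowland 6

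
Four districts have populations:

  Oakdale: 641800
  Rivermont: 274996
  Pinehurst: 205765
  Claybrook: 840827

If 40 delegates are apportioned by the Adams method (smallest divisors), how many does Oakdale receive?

Standard divisor 1963388/40 ≈ 49084.7; standard quotas: Oakdale 13.075, Rivermont 5.602, Pinehurst 4.192, Claybrook 17.130.
Rounding up gives 14, 6, 5, 18 = 43 seats, so the divisor must be adjusted.
With modified divisor 52000: modified quotas Oakdale 12.342, Rivermont 5.288, Pinehurst 3.957, Claybrook 16.170.
Rounding up: Oakdale 13, Rivermont 6, Pinehurst 4, Claybrook 17 (total 40).
Oakdale receives 13.

13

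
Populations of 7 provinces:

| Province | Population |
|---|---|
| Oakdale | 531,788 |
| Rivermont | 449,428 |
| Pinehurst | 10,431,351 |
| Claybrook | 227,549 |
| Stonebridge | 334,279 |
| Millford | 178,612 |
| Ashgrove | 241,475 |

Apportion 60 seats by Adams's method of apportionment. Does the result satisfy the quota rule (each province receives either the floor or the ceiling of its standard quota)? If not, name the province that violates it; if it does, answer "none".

Standard quotas: Oakdale 2.574, Rivermont 2.176, Pinehurst 50.497, Claybrook 1.102, Stonebridge 1.618, Millford 0.865, Ashgrove 1.169.
Adams allocation: Oakdale 3, Rivermont 3, Pinehurst 47, Claybrook 2, Stonebridge 2, Millford 1, Ashgrove 2.
Pinehurst has quota 50.497 (lower 50, upper 51) but receives 47 — outside the quota interval.

Pinehurst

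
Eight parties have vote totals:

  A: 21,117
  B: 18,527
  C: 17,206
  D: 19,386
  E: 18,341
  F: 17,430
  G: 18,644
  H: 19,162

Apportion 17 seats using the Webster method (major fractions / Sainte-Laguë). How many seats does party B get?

Standard divisor 149813/17 ≈ 8812.529; standard quotas: A 2.396, B 2.102, C 1.952, D 2.200, E 2.081, F 1.978, G 2.116, H 2.174.
Rounding to the nearest integer gives 2, 2, 2, 2, 2, 2, 2, 2 = 16 seats, so the divisor must be adjusted.
With modified divisor 8100: modified quotas A 2.607, B 2.287, C 2.124, D 2.393, E 2.264, F 2.152, G 2.302, H 2.366.
Rounding to the nearest integer: A 3, B 2, C 2, D 2, E 2, F 2, G 2, H 2 (total 17).
B receives 2.

2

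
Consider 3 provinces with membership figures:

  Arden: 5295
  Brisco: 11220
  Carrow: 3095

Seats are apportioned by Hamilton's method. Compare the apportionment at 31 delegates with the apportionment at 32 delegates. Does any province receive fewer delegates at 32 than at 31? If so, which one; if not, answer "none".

At 31 seats: Arden 8, Brisco 18, Carrow 5.
At 32 seats: Arden 9, Brisco 18, Carrow 5.
No province's allocation decreased.

none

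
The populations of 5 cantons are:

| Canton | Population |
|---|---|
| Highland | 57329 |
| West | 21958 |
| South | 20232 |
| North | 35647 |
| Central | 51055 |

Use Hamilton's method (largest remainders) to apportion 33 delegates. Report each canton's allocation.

The standard divisor is 186221/33 ≈ 5643.061.
Standard quotas: Highland 10.1592, West 3.8912, South 3.5853, North 6.3170, Central 9.0474.
Lower quotas: Highland 10, West 3, South 3, North 6, Central 9 (sum 31, leaving 2 seats).
Remainders in descending order: West 0.8912, South 0.5853, North 0.3170, Highland 0.1592, Central 0.0474.
Largest remainders: West, South receive the extra seats.

Highland 10; West 4; South 4; North 6; Central 9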